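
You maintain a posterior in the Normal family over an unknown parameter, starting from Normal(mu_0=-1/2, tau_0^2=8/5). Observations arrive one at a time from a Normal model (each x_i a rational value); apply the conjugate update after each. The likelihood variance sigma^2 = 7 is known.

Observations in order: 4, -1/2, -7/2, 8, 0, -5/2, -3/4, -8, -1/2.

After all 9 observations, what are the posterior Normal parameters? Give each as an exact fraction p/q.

obs 1: x=4 → posterior Normal(29/86, 56/43)
obs 2: x=-1/2 → posterior Normal(7/34, 56/51)
obs 3: x=-7/2 → posterior Normal(-35/118, 56/59)
obs 4: x=8 → posterior Normal(93/134, 56/67)
obs 5: x=0 → posterior Normal(31/50, 56/75)
obs 6: x=-5/2 → posterior Normal(53/166, 56/83)
obs 7: x=-3/4 → posterior Normal(41/182, 8/13)
obs 8: x=-8 → posterior Normal(-29/66, 56/99)
obs 9: x=-1/2 → posterior Normal(-95/214, 56/107)

mu_0=-95/214, tau_0^2=56/107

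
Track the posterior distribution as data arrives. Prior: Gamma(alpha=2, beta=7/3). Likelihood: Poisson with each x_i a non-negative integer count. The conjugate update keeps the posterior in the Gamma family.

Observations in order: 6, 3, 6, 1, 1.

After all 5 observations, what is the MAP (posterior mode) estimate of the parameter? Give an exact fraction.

obs 1: x=6 → posterior Gamma(8, 10/3)
obs 2: x=3 → posterior Gamma(11, 13/3)
obs 3: x=6 → posterior Gamma(17, 16/3)
obs 4: x=1 → posterior Gamma(18, 19/3)
obs 5: x=1 → posterior Gamma(19, 22/3)

27/11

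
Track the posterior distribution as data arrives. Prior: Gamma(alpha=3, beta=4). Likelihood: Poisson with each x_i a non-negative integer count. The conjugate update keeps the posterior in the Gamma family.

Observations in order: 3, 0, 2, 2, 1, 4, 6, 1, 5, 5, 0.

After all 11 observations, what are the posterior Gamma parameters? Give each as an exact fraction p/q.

alpha=32, beta=15

obs 1: x=3 → posterior Gamma(6, 5)
obs 2: x=0 → posterior Gamma(6, 6)
obs 3: x=2 → posterior Gamma(8, 7)
obs 4: x=2 → posterior Gamma(10, 8)
obs 5: x=1 → posterior Gamma(11, 9)
obs 6: x=4 → posterior Gamma(15, 10)
obs 7: x=6 → posterior Gamma(21, 11)
obs 8: x=1 → posterior Gamma(22, 12)
obs 9: x=5 → posterior Gamma(27, 13)
obs 10: x=5 → posterior Gamma(32, 14)
obs 11: x=0 → posterior Gamma(32, 15)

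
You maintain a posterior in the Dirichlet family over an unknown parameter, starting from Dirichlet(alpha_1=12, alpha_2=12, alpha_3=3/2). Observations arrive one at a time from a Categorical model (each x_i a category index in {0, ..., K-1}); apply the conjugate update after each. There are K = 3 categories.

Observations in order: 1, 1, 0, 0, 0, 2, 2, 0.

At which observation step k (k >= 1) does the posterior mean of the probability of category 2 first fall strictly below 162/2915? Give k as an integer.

k = 2

obs 1: x=1 → posterior Dirichlet(12, 13, 3/2)
obs 2: x=1 → posterior Dirichlet(12, 14, 3/2)
obs 3: x=0 → posterior Dirichlet(13, 14, 3/2)
obs 4: x=0 → posterior Dirichlet(14, 14, 3/2)
obs 5: x=0 → posterior Dirichlet(15, 14, 3/2)
obs 6: x=2 → posterior Dirichlet(15, 14, 5/2)
obs 7: x=2 → posterior Dirichlet(15, 14, 7/2)
obs 8: x=0 → posterior Dirichlet(16, 14, 7/2)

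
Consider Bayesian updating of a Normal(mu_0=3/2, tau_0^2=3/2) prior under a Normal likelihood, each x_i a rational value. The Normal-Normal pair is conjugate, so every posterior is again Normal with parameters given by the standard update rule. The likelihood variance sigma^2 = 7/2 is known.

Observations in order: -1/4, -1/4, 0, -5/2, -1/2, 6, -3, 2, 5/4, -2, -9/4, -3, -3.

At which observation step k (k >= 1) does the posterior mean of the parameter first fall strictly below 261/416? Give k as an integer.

obs 1: x=-1/4 → posterior Normal(39/40, 21/20)
obs 2: x=-1/4 → posterior Normal(9/13, 21/26)
obs 3: x=0 → posterior Normal(9/16, 21/32)
obs 4: x=-5/2 → posterior Normal(3/38, 21/38)
obs 5: x=-1/2 → posterior Normal(0, 21/44)
obs 6: x=6 → posterior Normal(18/25, 21/50)
obs 7: x=-3 → posterior Normal(9/28, 3/8)
obs 8: x=2 → posterior Normal(15/31, 21/62)
obs 9: x=5/4 → posterior Normal(75/136, 21/68)
obs 10: x=-2 → posterior Normal(51/148, 21/74)
obs 11: x=-9/4 → posterior Normal(3/20, 21/80)
obs 12: x=-3 → posterior Normal(-3/43, 21/86)
obs 13: x=-3 → posterior Normal(-6/23, 21/92)

k = 3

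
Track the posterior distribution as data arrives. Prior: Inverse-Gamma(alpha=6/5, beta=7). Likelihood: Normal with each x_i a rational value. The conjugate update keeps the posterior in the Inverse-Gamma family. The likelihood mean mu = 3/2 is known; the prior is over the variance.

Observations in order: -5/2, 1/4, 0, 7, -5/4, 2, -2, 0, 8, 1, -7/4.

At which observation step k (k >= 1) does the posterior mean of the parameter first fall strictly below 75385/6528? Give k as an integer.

k = 3

obs 1: x=-5/2 → posterior Inverse-Gamma(17/10, 15)
obs 2: x=1/4 → posterior Inverse-Gamma(11/5, 505/32)
obs 3: x=0 → posterior Inverse-Gamma(27/10, 541/32)
obs 4: x=7 → posterior Inverse-Gamma(16/5, 1025/32)
obs 5: x=-5/4 → posterior Inverse-Gamma(37/10, 573/16)
obs 6: x=2 → posterior Inverse-Gamma(21/5, 575/16)
obs 7: x=-2 → posterior Inverse-Gamma(47/10, 673/16)
obs 8: x=0 → posterior Inverse-Gamma(26/5, 691/16)
obs 9: x=8 → posterior Inverse-Gamma(57/10, 1029/16)
obs 10: x=1 → posterior Inverse-Gamma(31/5, 1031/16)
obs 11: x=-7/4 → posterior Inverse-Gamma(67/10, 2231/32)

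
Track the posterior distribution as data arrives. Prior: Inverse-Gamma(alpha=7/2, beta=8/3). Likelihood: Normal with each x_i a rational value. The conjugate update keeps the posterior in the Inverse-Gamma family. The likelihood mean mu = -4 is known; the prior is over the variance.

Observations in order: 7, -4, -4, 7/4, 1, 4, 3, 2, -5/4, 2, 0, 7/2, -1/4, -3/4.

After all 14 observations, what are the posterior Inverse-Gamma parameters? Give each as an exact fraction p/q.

obs 1: x=7 → posterior Inverse-Gamma(4, 379/6)
obs 2: x=-4 → posterior Inverse-Gamma(9/2, 379/6)
obs 3: x=-4 → posterior Inverse-Gamma(5, 379/6)
obs 4: x=7/4 → posterior Inverse-Gamma(11/2, 7651/96)
obs 5: x=1 → posterior Inverse-Gamma(6, 8851/96)
obs 6: x=4 → posterior Inverse-Gamma(13/2, 11923/96)
obs 7: x=3 → posterior Inverse-Gamma(7, 14275/96)
obs 8: x=2 → posterior Inverse-Gamma(15/2, 16003/96)
obs 9: x=-5/4 → posterior Inverse-Gamma(8, 8183/48)
obs 10: x=2 → posterior Inverse-Gamma(17/2, 9047/48)
obs 11: x=0 → posterior Inverse-Gamma(9, 9431/48)
obs 12: x=7/2 → posterior Inverse-Gamma(19/2, 10781/48)
obs 13: x=-1/4 → posterior Inverse-Gamma(10, 22237/96)
obs 14: x=-3/4 → posterior Inverse-Gamma(21/2, 2843/12)

alpha=21/2, beta=2843/12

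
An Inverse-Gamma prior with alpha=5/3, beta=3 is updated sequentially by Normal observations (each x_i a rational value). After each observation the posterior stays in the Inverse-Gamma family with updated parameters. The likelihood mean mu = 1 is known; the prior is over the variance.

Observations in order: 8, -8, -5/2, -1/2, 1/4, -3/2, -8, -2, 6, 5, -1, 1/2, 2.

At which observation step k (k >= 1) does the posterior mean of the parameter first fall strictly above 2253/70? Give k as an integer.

k = 2

obs 1: x=8 → posterior Inverse-Gamma(13/6, 55/2)
obs 2: x=-8 → posterior Inverse-Gamma(8/3, 68)
obs 3: x=-5/2 → posterior Inverse-Gamma(19/6, 593/8)
obs 4: x=-1/2 → posterior Inverse-Gamma(11/3, 301/4)
obs 5: x=1/4 → posterior Inverse-Gamma(25/6, 2417/32)
obs 6: x=-3/2 → posterior Inverse-Gamma(14/3, 2517/32)
obs 7: x=-8 → posterior Inverse-Gamma(31/6, 3813/32)
obs 8: x=-2 → posterior Inverse-Gamma(17/3, 3957/32)
obs 9: x=6 → posterior Inverse-Gamma(37/6, 4357/32)
obs 10: x=5 → posterior Inverse-Gamma(20/3, 4613/32)
obs 11: x=-1 → posterior Inverse-Gamma(43/6, 4677/32)
obs 12: x=1/2 → posterior Inverse-Gamma(23/3, 4681/32)
obs 13: x=2 → posterior Inverse-Gamma(49/6, 4697/32)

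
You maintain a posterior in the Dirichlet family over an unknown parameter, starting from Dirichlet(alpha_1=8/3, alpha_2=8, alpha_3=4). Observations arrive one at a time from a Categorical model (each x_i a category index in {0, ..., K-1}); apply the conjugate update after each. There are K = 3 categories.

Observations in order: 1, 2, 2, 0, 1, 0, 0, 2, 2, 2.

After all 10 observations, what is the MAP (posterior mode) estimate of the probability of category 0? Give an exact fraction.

obs 1: x=1 → posterior Dirichlet(8/3, 9, 4)
obs 2: x=2 → posterior Dirichlet(8/3, 9, 5)
obs 3: x=2 → posterior Dirichlet(8/3, 9, 6)
obs 4: x=0 → posterior Dirichlet(11/3, 9, 6)
obs 5: x=1 → posterior Dirichlet(11/3, 10, 6)
obs 6: x=0 → posterior Dirichlet(14/3, 10, 6)
obs 7: x=0 → posterior Dirichlet(17/3, 10, 6)
obs 8: x=2 → posterior Dirichlet(17/3, 10, 7)
obs 9: x=2 → posterior Dirichlet(17/3, 10, 8)
obs 10: x=2 → posterior Dirichlet(17/3, 10, 9)

14/65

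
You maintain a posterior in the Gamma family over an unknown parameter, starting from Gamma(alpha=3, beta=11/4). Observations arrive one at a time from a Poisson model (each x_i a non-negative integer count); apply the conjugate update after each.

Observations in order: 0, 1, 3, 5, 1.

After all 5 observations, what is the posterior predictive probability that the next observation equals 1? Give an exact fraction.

obs 1: x=0 → posterior Gamma(3, 15/4)
obs 2: x=1 → posterior Gamma(4, 19/4)
obs 3: x=3 → posterior Gamma(7, 23/4)
obs 4: x=5 → posterior Gamma(12, 27/4)
obs 5: x=1 → posterior Gamma(13, 31/4)

1269712407467142214732/4139545122369384765625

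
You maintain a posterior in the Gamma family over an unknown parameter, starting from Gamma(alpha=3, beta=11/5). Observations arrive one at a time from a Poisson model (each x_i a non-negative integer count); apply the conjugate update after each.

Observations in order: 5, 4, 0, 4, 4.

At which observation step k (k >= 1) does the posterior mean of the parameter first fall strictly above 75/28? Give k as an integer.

obs 1: x=5 → posterior Gamma(8, 16/5)
obs 2: x=4 → posterior Gamma(12, 21/5)
obs 3: x=0 → posterior Gamma(12, 26/5)
obs 4: x=4 → posterior Gamma(16, 31/5)
obs 5: x=4 → posterior Gamma(20, 36/5)

k = 2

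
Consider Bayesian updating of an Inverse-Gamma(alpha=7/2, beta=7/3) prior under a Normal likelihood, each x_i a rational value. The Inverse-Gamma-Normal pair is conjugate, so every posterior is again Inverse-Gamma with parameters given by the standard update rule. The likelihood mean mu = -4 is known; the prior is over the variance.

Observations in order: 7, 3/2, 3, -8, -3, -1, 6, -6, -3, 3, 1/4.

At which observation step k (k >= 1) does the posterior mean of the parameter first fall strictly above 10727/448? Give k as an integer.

k = 3

obs 1: x=7 → posterior Inverse-Gamma(4, 377/6)
obs 2: x=3/2 → posterior Inverse-Gamma(9/2, 1871/24)
obs 3: x=3 → posterior Inverse-Gamma(5, 2459/24)
obs 4: x=-8 → posterior Inverse-Gamma(11/2, 2651/24)
obs 5: x=-3 → posterior Inverse-Gamma(6, 2663/24)
obs 6: x=-1 → posterior Inverse-Gamma(13/2, 2771/24)
obs 7: x=6 → posterior Inverse-Gamma(7, 3971/24)
obs 8: x=-6 → posterior Inverse-Gamma(15/2, 4019/24)
obs 9: x=-3 → posterior Inverse-Gamma(8, 4031/24)
obs 10: x=3 → posterior Inverse-Gamma(17/2, 4619/24)
obs 11: x=1/4 → posterior Inverse-Gamma(9, 19343/96)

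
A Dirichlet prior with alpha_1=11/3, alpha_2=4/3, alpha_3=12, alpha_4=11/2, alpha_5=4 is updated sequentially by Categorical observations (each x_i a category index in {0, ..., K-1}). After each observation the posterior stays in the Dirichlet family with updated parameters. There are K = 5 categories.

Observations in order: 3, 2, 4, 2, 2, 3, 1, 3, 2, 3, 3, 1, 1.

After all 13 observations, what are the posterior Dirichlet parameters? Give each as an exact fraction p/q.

obs 1: x=3 → posterior Dirichlet(11/3, 4/3, 12, 13/2, 4)
obs 2: x=2 → posterior Dirichlet(11/3, 4/3, 13, 13/2, 4)
obs 3: x=4 → posterior Dirichlet(11/3, 4/3, 13, 13/2, 5)
obs 4: x=2 → posterior Dirichlet(11/3, 4/3, 14, 13/2, 5)
obs 5: x=2 → posterior Dirichlet(11/3, 4/3, 15, 13/2, 5)
obs 6: x=3 → posterior Dirichlet(11/3, 4/3, 15, 15/2, 5)
obs 7: x=1 → posterior Dirichlet(11/3, 7/3, 15, 15/2, 5)
obs 8: x=3 → posterior Dirichlet(11/3, 7/3, 15, 17/2, 5)
obs 9: x=2 → posterior Dirichlet(11/3, 7/3, 16, 17/2, 5)
obs 10: x=3 → posterior Dirichlet(11/3, 7/3, 16, 19/2, 5)
obs 11: x=3 → posterior Dirichlet(11/3, 7/3, 16, 21/2, 5)
obs 12: x=1 → posterior Dirichlet(11/3, 10/3, 16, 21/2, 5)
obs 13: x=1 → posterior Dirichlet(11/3, 13/3, 16, 21/2, 5)

alpha_1=11/3, alpha_2=13/3, alpha_3=16, alpha_4=21/2, alpha_5=5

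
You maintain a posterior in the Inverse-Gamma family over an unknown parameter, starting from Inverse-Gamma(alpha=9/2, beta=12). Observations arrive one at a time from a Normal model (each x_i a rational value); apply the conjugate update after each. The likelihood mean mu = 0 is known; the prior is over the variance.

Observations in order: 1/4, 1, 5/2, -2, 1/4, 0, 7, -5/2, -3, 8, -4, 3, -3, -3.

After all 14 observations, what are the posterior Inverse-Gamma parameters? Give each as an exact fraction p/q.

obs 1: x=1/4 → posterior Inverse-Gamma(5, 385/32)
obs 2: x=1 → posterior Inverse-Gamma(11/2, 401/32)
obs 3: x=5/2 → posterior Inverse-Gamma(6, 501/32)
obs 4: x=-2 → posterior Inverse-Gamma(13/2, 565/32)
obs 5: x=1/4 → posterior Inverse-Gamma(7, 283/16)
obs 6: x=0 → posterior Inverse-Gamma(15/2, 283/16)
obs 7: x=7 → posterior Inverse-Gamma(8, 675/16)
obs 8: x=-5/2 → posterior Inverse-Gamma(17/2, 725/16)
obs 9: x=-3 → posterior Inverse-Gamma(9, 797/16)
obs 10: x=8 → posterior Inverse-Gamma(19/2, 1309/16)
obs 11: x=-4 → posterior Inverse-Gamma(10, 1437/16)
obs 12: x=3 → posterior Inverse-Gamma(21/2, 1509/16)
obs 13: x=-3 → posterior Inverse-Gamma(11, 1581/16)
obs 14: x=-3 → posterior Inverse-Gamma(23/2, 1653/16)

alpha=23/2, beta=1653/16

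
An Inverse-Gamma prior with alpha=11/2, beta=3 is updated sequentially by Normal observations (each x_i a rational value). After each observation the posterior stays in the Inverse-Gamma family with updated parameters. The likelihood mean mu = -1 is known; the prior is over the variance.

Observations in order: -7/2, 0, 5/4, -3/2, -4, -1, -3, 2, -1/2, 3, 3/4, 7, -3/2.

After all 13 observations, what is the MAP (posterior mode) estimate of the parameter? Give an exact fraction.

993/208

obs 1: x=-7/2 → posterior Inverse-Gamma(6, 49/8)
obs 2: x=0 → posterior Inverse-Gamma(13/2, 53/8)
obs 3: x=5/4 → posterior Inverse-Gamma(7, 293/32)
obs 4: x=-3/2 → posterior Inverse-Gamma(15/2, 297/32)
obs 5: x=-4 → posterior Inverse-Gamma(8, 441/32)
obs 6: x=-1 → posterior Inverse-Gamma(17/2, 441/32)
obs 7: x=-3 → posterior Inverse-Gamma(9, 505/32)
obs 8: x=2 → posterior Inverse-Gamma(19/2, 649/32)
obs 9: x=-1/2 → posterior Inverse-Gamma(10, 653/32)
obs 10: x=3 → posterior Inverse-Gamma(21/2, 909/32)
obs 11: x=3/4 → posterior Inverse-Gamma(11, 479/16)
obs 12: x=7 → posterior Inverse-Gamma(23/2, 991/16)
obs 13: x=-3/2 → posterior Inverse-Gamma(12, 993/16)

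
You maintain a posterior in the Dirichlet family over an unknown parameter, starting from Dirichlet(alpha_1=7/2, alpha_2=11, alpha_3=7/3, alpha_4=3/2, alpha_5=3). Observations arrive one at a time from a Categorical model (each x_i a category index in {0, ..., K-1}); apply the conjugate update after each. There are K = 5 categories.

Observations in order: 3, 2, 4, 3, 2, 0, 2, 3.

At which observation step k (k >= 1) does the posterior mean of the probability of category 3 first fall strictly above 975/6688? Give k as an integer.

k = 8

obs 1: x=3 → posterior Dirichlet(7/2, 11, 7/3, 5/2, 3)
obs 2: x=2 → posterior Dirichlet(7/2, 11, 10/3, 5/2, 3)
obs 3: x=4 → posterior Dirichlet(7/2, 11, 10/3, 5/2, 4)
obs 4: x=3 → posterior Dirichlet(7/2, 11, 10/3, 7/2, 4)
obs 5: x=2 → posterior Dirichlet(7/2, 11, 13/3, 7/2, 4)
obs 6: x=0 → posterior Dirichlet(9/2, 11, 13/3, 7/2, 4)
obs 7: x=2 → posterior Dirichlet(9/2, 11, 16/3, 7/2, 4)
obs 8: x=3 → posterior Dirichlet(9/2, 11, 16/3, 9/2, 4)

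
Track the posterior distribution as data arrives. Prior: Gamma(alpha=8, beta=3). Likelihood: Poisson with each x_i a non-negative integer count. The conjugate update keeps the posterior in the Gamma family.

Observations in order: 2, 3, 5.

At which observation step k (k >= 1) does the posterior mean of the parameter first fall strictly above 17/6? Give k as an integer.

obs 1: x=2 → posterior Gamma(10, 4)
obs 2: x=3 → posterior Gamma(13, 5)
obs 3: x=5 → posterior Gamma(18, 6)

k = 3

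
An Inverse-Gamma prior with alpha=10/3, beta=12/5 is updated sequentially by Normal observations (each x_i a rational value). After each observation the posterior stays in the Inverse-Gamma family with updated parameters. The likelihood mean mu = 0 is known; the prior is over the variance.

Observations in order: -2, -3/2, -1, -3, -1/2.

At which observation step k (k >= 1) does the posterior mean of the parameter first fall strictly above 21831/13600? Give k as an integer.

obs 1: x=-2 → posterior Inverse-Gamma(23/6, 22/5)
obs 2: x=-3/2 → posterior Inverse-Gamma(13/3, 221/40)
obs 3: x=-1 → posterior Inverse-Gamma(29/6, 241/40)
obs 4: x=-3 → posterior Inverse-Gamma(16/3, 421/40)
obs 5: x=-1/2 → posterior Inverse-Gamma(35/6, 213/20)

k = 2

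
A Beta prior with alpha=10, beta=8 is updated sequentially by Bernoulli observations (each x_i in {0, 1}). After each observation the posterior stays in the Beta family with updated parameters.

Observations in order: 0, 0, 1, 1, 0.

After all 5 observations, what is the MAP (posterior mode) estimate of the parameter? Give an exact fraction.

11/21

obs 1: x=0 → posterior Beta(10, 9)
obs 2: x=0 → posterior Beta(10, 10)
obs 3: x=1 → posterior Beta(11, 10)
obs 4: x=1 → posterior Beta(12, 10)
obs 5: x=0 → posterior Beta(12, 11)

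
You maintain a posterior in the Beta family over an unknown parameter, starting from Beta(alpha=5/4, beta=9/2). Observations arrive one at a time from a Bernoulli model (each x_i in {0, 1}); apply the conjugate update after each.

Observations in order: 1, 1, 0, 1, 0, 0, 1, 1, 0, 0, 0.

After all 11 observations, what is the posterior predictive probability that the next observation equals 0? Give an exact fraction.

obs 1: x=1 → posterior Beta(9/4, 9/2)
obs 2: x=1 → posterior Beta(13/4, 9/2)
obs 3: x=0 → posterior Beta(13/4, 11/2)
obs 4: x=1 → posterior Beta(17/4, 11/2)
obs 5: x=0 → posterior Beta(17/4, 13/2)
obs 6: x=0 → posterior Beta(17/4, 15/2)
obs 7: x=1 → posterior Beta(21/4, 15/2)
obs 8: x=1 → posterior Beta(25/4, 15/2)
obs 9: x=0 → posterior Beta(25/4, 17/2)
obs 10: x=0 → posterior Beta(25/4, 19/2)
obs 11: x=0 → posterior Beta(25/4, 21/2)

42/67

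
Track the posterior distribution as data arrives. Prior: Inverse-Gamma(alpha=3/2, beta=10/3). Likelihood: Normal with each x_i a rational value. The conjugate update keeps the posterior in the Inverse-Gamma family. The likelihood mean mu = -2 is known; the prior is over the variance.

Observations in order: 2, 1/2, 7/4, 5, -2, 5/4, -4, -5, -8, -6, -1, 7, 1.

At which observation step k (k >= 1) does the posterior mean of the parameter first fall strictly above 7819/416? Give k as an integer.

k = 12

obs 1: x=2 → posterior Inverse-Gamma(2, 34/3)
obs 2: x=1/2 → posterior Inverse-Gamma(5/2, 347/24)
obs 3: x=7/4 → posterior Inverse-Gamma(3, 2063/96)
obs 4: x=5 → posterior Inverse-Gamma(7/2, 4415/96)
obs 5: x=-2 → posterior Inverse-Gamma(4, 4415/96)
obs 6: x=5/4 → posterior Inverse-Gamma(9/2, 2461/48)
obs 7: x=-4 → posterior Inverse-Gamma(5, 2557/48)
obs 8: x=-5 → posterior Inverse-Gamma(11/2, 2773/48)
obs 9: x=-8 → posterior Inverse-Gamma(6, 3637/48)
obs 10: x=-6 → posterior Inverse-Gamma(13/2, 4021/48)
obs 11: x=-1 → posterior Inverse-Gamma(7, 4045/48)
obs 12: x=7 → posterior Inverse-Gamma(15/2, 5989/48)
obs 13: x=1 → posterior Inverse-Gamma(8, 6205/48)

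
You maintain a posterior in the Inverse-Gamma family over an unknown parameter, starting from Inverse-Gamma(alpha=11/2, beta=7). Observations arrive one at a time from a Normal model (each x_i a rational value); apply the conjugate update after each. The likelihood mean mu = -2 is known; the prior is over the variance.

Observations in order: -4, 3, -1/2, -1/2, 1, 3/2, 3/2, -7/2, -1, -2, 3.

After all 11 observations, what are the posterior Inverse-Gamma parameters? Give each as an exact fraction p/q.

obs 1: x=-4 → posterior Inverse-Gamma(6, 9)
obs 2: x=3 → posterior Inverse-Gamma(13/2, 43/2)
obs 3: x=-1/2 → posterior Inverse-Gamma(7, 181/8)
obs 4: x=-1/2 → posterior Inverse-Gamma(15/2, 95/4)
obs 5: x=1 → posterior Inverse-Gamma(8, 113/4)
obs 6: x=3/2 → posterior Inverse-Gamma(17/2, 275/8)
obs 7: x=3/2 → posterior Inverse-Gamma(9, 81/2)
obs 8: x=-7/2 → posterior Inverse-Gamma(19/2, 333/8)
obs 9: x=-1 → posterior Inverse-Gamma(10, 337/8)
obs 10: x=-2 → posterior Inverse-Gamma(21/2, 337/8)
obs 11: x=3 → posterior Inverse-Gamma(11, 437/8)

alpha=11, beta=437/8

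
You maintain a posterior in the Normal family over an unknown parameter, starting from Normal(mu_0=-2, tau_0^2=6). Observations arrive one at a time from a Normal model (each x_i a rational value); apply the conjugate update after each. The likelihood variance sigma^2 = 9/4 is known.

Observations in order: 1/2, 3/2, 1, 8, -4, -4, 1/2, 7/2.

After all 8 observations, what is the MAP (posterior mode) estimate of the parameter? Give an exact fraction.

obs 1: x=1/2 → posterior Normal(-2/11, 18/11)
obs 2: x=3/2 → posterior Normal(10/19, 18/19)
obs 3: x=1 → posterior Normal(2/3, 2/3)
obs 4: x=8 → posterior Normal(82/35, 18/35)
obs 5: x=-4 → posterior Normal(50/43, 18/43)
obs 6: x=-4 → posterior Normal(6/17, 6/17)
obs 7: x=1/2 → posterior Normal(22/59, 18/59)
obs 8: x=7/2 → posterior Normal(50/67, 18/67)

50/67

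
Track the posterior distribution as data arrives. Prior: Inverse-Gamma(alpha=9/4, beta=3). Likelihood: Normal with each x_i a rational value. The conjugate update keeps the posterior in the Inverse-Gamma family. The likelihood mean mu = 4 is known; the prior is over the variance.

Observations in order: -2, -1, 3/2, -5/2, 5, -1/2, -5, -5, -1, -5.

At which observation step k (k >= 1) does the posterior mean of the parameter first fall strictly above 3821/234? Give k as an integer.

k = 4

obs 1: x=-2 → posterior Inverse-Gamma(11/4, 21)
obs 2: x=-1 → posterior Inverse-Gamma(13/4, 67/2)
obs 3: x=3/2 → posterior Inverse-Gamma(15/4, 293/8)
obs 4: x=-5/2 → posterior Inverse-Gamma(17/4, 231/4)
obs 5: x=5 → posterior Inverse-Gamma(19/4, 233/4)
obs 6: x=-1/2 → posterior Inverse-Gamma(21/4, 547/8)
obs 7: x=-5 → posterior Inverse-Gamma(23/4, 871/8)
obs 8: x=-5 → posterior Inverse-Gamma(25/4, 1195/8)
obs 9: x=-1 → posterior Inverse-Gamma(27/4, 1295/8)
obs 10: x=-5 → posterior Inverse-Gamma(29/4, 1619/8)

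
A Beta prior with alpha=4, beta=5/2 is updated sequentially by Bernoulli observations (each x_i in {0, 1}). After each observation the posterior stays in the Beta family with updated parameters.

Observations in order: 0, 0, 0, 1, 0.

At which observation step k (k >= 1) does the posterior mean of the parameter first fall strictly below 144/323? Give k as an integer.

obs 1: x=0 → posterior Beta(4, 7/2)
obs 2: x=0 → posterior Beta(4, 9/2)
obs 3: x=0 → posterior Beta(4, 11/2)
obs 4: x=1 → posterior Beta(5, 11/2)
obs 5: x=0 → posterior Beta(5, 13/2)

k = 3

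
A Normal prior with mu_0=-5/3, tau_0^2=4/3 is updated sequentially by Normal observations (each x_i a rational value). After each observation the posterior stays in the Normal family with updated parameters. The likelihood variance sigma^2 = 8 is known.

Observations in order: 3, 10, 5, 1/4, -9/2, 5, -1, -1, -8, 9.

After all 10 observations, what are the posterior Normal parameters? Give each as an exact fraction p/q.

obs 1: x=3 → posterior Normal(-1, 8/7)
obs 2: x=10 → posterior Normal(3/8, 1)
obs 3: x=5 → posterior Normal(8/9, 8/9)
obs 4: x=1/4 → posterior Normal(33/40, 4/5)
obs 5: x=-9/2 → posterior Normal(15/44, 8/11)
obs 6: x=5 → posterior Normal(35/48, 2/3)
obs 7: x=-1 → posterior Normal(31/52, 8/13)
obs 8: x=-1 → posterior Normal(27/56, 4/7)
obs 9: x=-8 → posterior Normal(-1/12, 8/15)
obs 10: x=9 → posterior Normal(31/64, 1/2)

mu_0=31/64, tau_0^2=1/2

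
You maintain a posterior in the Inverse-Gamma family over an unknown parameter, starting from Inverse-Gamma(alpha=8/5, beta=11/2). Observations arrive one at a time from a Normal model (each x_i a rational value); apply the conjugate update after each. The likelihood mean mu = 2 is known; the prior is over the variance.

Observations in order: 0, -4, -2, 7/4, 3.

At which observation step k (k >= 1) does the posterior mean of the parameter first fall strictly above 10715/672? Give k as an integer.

k = 3

obs 1: x=0 → posterior Inverse-Gamma(21/10, 15/2)
obs 2: x=-4 → posterior Inverse-Gamma(13/5, 51/2)
obs 3: x=-2 → posterior Inverse-Gamma(31/10, 67/2)
obs 4: x=7/4 → posterior Inverse-Gamma(18/5, 1073/32)
obs 5: x=3 → posterior Inverse-Gamma(41/10, 1089/32)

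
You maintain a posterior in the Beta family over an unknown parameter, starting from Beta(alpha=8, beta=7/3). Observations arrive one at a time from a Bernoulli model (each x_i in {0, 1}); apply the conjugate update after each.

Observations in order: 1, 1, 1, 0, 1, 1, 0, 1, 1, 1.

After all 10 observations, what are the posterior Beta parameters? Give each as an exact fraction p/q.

alpha=16, beta=13/3

obs 1: x=1 → posterior Beta(9, 7/3)
obs 2: x=1 → posterior Beta(10, 7/3)
obs 3: x=1 → posterior Beta(11, 7/3)
obs 4: x=0 → posterior Beta(11, 10/3)
obs 5: x=1 → posterior Beta(12, 10/3)
obs 6: x=1 → posterior Beta(13, 10/3)
obs 7: x=0 → posterior Beta(13, 13/3)
obs 8: x=1 → posterior Beta(14, 13/3)
obs 9: x=1 → posterior Beta(15, 13/3)
obs 10: x=1 → posterior Beta(16, 13/3)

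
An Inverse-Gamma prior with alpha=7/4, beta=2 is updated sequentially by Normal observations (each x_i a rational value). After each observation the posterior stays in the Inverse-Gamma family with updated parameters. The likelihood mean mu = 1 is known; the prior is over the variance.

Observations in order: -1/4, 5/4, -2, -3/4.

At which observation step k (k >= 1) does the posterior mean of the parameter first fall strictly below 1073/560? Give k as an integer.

k = 2

obs 1: x=-1/4 → posterior Inverse-Gamma(9/4, 89/32)
obs 2: x=5/4 → posterior Inverse-Gamma(11/4, 45/16)
obs 3: x=-2 → posterior Inverse-Gamma(13/4, 117/16)
obs 4: x=-3/4 → posterior Inverse-Gamma(15/4, 283/32)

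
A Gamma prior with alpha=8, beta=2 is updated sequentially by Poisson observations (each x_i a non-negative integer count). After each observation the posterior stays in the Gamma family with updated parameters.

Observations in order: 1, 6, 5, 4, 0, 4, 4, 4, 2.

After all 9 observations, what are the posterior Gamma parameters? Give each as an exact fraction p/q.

obs 1: x=1 → posterior Gamma(9, 3)
obs 2: x=6 → posterior Gamma(15, 4)
obs 3: x=5 → posterior Gamma(20, 5)
obs 4: x=4 → posterior Gamma(24, 6)
obs 5: x=0 → posterior Gamma(24, 7)
obs 6: x=4 → posterior Gamma(28, 8)
obs 7: x=4 → posterior Gamma(32, 9)
obs 8: x=4 → posterior Gamma(36, 10)
obs 9: x=2 → posterior Gamma(38, 11)

alpha=38, beta=11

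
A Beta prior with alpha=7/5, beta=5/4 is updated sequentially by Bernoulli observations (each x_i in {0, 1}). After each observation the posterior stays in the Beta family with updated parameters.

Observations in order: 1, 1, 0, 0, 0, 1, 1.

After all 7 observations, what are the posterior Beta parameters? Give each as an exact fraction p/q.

obs 1: x=1 → posterior Beta(12/5, 5/4)
obs 2: x=1 → posterior Beta(17/5, 5/4)
obs 3: x=0 → posterior Beta(17/5, 9/4)
obs 4: x=0 → posterior Beta(17/5, 13/4)
obs 5: x=0 → posterior Beta(17/5, 17/4)
obs 6: x=1 → posterior Beta(22/5, 17/4)
obs 7: x=1 → posterior Beta(27/5, 17/4)

alpha=27/5, beta=17/4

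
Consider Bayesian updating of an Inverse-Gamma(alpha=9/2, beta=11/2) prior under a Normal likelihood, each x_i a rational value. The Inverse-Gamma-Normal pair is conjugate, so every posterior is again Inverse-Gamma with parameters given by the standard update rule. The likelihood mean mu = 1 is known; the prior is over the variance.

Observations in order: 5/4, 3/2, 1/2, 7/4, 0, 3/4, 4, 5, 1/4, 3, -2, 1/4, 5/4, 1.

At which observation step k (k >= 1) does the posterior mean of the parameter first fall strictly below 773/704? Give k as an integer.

k = 5

obs 1: x=5/4 → posterior Inverse-Gamma(5, 177/32)
obs 2: x=3/2 → posterior Inverse-Gamma(11/2, 181/32)
obs 3: x=1/2 → posterior Inverse-Gamma(6, 185/32)
obs 4: x=7/4 → posterior Inverse-Gamma(13/2, 97/16)
obs 5: x=0 → posterior Inverse-Gamma(7, 105/16)
obs 6: x=3/4 → posterior Inverse-Gamma(15/2, 211/32)
obs 7: x=4 → posterior Inverse-Gamma(8, 355/32)
obs 8: x=5 → posterior Inverse-Gamma(17/2, 611/32)
obs 9: x=1/4 → posterior Inverse-Gamma(9, 155/8)
obs 10: x=3 → posterior Inverse-Gamma(19/2, 171/8)
obs 11: x=-2 → posterior Inverse-Gamma(10, 207/8)
obs 12: x=1/4 → posterior Inverse-Gamma(21/2, 837/32)
obs 13: x=5/4 → posterior Inverse-Gamma(11, 419/16)
obs 14: x=1 → posterior Inverse-Gamma(23/2, 419/16)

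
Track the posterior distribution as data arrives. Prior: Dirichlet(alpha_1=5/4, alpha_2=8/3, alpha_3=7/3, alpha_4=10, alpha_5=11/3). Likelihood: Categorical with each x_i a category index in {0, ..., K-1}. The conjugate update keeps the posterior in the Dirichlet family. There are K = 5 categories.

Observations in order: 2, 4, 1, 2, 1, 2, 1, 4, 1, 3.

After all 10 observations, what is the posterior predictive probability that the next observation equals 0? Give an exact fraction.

15/359

obs 1: x=2 → posterior Dirichlet(5/4, 8/3, 10/3, 10, 11/3)
obs 2: x=4 → posterior Dirichlet(5/4, 8/3, 10/3, 10, 14/3)
obs 3: x=1 → posterior Dirichlet(5/4, 11/3, 10/3, 10, 14/3)
obs 4: x=2 → posterior Dirichlet(5/4, 11/3, 13/3, 10, 14/3)
obs 5: x=1 → posterior Dirichlet(5/4, 14/3, 13/3, 10, 14/3)
obs 6: x=2 → posterior Dirichlet(5/4, 14/3, 16/3, 10, 14/3)
obs 7: x=1 → posterior Dirichlet(5/4, 17/3, 16/3, 10, 14/3)
obs 8: x=4 → posterior Dirichlet(5/4, 17/3, 16/3, 10, 17/3)
obs 9: x=1 → posterior Dirichlet(5/4, 20/3, 16/3, 10, 17/3)
obs 10: x=3 → posterior Dirichlet(5/4, 20/3, 16/3, 11, 17/3)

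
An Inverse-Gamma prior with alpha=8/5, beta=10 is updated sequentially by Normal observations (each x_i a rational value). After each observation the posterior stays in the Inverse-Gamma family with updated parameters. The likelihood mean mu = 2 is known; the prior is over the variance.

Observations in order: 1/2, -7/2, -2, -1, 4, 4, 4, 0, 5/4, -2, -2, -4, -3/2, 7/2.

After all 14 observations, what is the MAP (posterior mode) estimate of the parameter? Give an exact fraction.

14125/1536

obs 1: x=1/2 → posterior Inverse-Gamma(21/10, 89/8)
obs 2: x=-7/2 → posterior Inverse-Gamma(13/5, 105/4)
obs 3: x=-2 → posterior Inverse-Gamma(31/10, 137/4)
obs 4: x=-1 → posterior Inverse-Gamma(18/5, 155/4)
obs 5: x=4 → posterior Inverse-Gamma(41/10, 163/4)
obs 6: x=4 → posterior Inverse-Gamma(23/5, 171/4)
obs 7: x=4 → posterior Inverse-Gamma(51/10, 179/4)
obs 8: x=0 → posterior Inverse-Gamma(28/5, 187/4)
obs 9: x=5/4 → posterior Inverse-Gamma(61/10, 1505/32)
obs 10: x=-2 → posterior Inverse-Gamma(33/5, 1761/32)
obs 11: x=-2 → posterior Inverse-Gamma(71/10, 2017/32)
obs 12: x=-4 → posterior Inverse-Gamma(38/5, 2593/32)
obs 13: x=-3/2 → posterior Inverse-Gamma(81/10, 2789/32)
obs 14: x=7/2 → posterior Inverse-Gamma(43/5, 2825/32)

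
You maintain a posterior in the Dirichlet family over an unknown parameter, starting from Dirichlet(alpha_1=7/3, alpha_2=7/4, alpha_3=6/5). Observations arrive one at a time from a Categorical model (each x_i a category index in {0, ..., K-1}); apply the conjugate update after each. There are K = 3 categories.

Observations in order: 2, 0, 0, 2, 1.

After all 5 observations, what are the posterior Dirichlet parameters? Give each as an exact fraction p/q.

alpha_1=13/3, alpha_2=11/4, alpha_3=16/5

obs 1: x=2 → posterior Dirichlet(7/3, 7/4, 11/5)
obs 2: x=0 → posterior Dirichlet(10/3, 7/4, 11/5)
obs 3: x=0 → posterior Dirichlet(13/3, 7/4, 11/5)
obs 4: x=2 → posterior Dirichlet(13/3, 7/4, 16/5)
obs 5: x=1 → posterior Dirichlet(13/3, 11/4, 16/5)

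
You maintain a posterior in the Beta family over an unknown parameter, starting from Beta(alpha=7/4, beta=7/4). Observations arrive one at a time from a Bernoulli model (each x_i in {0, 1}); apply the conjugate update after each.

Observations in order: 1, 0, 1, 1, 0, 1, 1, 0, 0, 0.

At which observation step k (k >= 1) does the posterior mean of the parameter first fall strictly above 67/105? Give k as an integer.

obs 1: x=1 → posterior Beta(11/4, 7/4)
obs 2: x=0 → posterior Beta(11/4, 11/4)
obs 3: x=1 → posterior Beta(15/4, 11/4)
obs 4: x=1 → posterior Beta(19/4, 11/4)
obs 5: x=0 → posterior Beta(19/4, 15/4)
obs 6: x=1 → posterior Beta(23/4, 15/4)
obs 7: x=1 → posterior Beta(27/4, 15/4)
obs 8: x=0 → posterior Beta(27/4, 19/4)
obs 9: x=0 → posterior Beta(27/4, 23/4)
obs 10: x=0 → posterior Beta(27/4, 27/4)

k = 7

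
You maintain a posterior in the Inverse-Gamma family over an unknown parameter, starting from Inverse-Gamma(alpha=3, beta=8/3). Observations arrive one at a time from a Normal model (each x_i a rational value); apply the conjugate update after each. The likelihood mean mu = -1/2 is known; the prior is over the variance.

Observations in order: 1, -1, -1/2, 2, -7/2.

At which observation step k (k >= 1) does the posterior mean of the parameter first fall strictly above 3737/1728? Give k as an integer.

k = 5

obs 1: x=1 → posterior Inverse-Gamma(7/2, 91/24)
obs 2: x=-1 → posterior Inverse-Gamma(4, 47/12)
obs 3: x=-1/2 → posterior Inverse-Gamma(9/2, 47/12)
obs 4: x=2 → posterior Inverse-Gamma(5, 169/24)
obs 5: x=-7/2 → posterior Inverse-Gamma(11/2, 277/24)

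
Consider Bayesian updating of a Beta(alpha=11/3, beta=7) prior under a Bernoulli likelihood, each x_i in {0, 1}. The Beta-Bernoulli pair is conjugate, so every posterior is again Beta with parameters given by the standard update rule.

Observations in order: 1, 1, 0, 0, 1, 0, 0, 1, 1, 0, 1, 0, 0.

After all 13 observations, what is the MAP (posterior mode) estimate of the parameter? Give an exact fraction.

obs 1: x=1 → posterior Beta(14/3, 7)
obs 2: x=1 → posterior Beta(17/3, 7)
obs 3: x=0 → posterior Beta(17/3, 8)
obs 4: x=0 → posterior Beta(17/3, 9)
obs 5: x=1 → posterior Beta(20/3, 9)
obs 6: x=0 → posterior Beta(20/3, 10)
obs 7: x=0 → posterior Beta(20/3, 11)
obs 8: x=1 → posterior Beta(23/3, 11)
obs 9: x=1 → posterior Beta(26/3, 11)
obs 10: x=0 → posterior Beta(26/3, 12)
obs 11: x=1 → posterior Beta(29/3, 12)
obs 12: x=0 → posterior Beta(29/3, 13)
obs 13: x=0 → posterior Beta(29/3, 14)

2/5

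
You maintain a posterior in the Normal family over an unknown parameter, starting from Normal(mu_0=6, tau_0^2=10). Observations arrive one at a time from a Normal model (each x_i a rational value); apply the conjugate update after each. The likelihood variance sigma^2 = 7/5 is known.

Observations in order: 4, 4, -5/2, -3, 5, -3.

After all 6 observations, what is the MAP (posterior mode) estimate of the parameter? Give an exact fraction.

obs 1: x=4 → posterior Normal(242/57, 70/57)
obs 2: x=4 → posterior Normal(442/107, 70/107)
obs 3: x=-5/2 → posterior Normal(317/157, 70/157)
obs 4: x=-3 → posterior Normal(167/207, 70/207)
obs 5: x=5 → posterior Normal(417/257, 70/257)
obs 6: x=-3 → posterior Normal(267/307, 70/307)

267/307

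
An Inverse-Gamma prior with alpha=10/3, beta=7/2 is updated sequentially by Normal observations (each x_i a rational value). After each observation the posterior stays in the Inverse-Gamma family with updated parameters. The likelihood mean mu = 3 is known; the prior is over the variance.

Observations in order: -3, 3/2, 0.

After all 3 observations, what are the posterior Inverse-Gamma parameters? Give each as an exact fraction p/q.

alpha=29/6, beta=217/8

obs 1: x=-3 → posterior Inverse-Gamma(23/6, 43/2)
obs 2: x=3/2 → posterior Inverse-Gamma(13/3, 181/8)
obs 3: x=0 → posterior Inverse-Gamma(29/6, 217/8)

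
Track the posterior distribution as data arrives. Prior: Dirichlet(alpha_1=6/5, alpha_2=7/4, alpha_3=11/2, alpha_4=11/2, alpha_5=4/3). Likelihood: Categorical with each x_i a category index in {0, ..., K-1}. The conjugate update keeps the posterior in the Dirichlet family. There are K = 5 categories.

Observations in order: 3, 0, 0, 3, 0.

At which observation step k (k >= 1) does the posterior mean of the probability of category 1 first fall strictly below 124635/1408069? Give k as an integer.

k = 5

obs 1: x=3 → posterior Dirichlet(6/5, 7/4, 11/2, 13/2, 4/3)
obs 2: x=0 → posterior Dirichlet(11/5, 7/4, 11/2, 13/2, 4/3)
obs 3: x=0 → posterior Dirichlet(16/5, 7/4, 11/2, 13/2, 4/3)
obs 4: x=3 → posterior Dirichlet(16/5, 7/4, 11/2, 15/2, 4/3)
obs 5: x=0 → posterior Dirichlet(21/5, 7/4, 11/2, 15/2, 4/3)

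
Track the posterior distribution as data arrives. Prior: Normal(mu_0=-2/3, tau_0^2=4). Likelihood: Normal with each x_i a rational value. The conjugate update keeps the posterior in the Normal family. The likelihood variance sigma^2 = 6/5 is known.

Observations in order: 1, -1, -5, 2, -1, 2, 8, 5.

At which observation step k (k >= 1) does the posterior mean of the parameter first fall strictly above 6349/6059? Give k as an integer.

k = 8

obs 1: x=1 → posterior Normal(8/13, 12/13)
obs 2: x=-1 → posterior Normal(-2/23, 12/23)
obs 3: x=-5 → posterior Normal(-52/33, 4/11)
obs 4: x=2 → posterior Normal(-32/43, 12/43)
obs 5: x=-1 → posterior Normal(-42/53, 12/53)
obs 6: x=2 → posterior Normal(-22/63, 4/21)
obs 7: x=8 → posterior Normal(58/73, 12/73)
obs 8: x=5 → posterior Normal(108/83, 12/83)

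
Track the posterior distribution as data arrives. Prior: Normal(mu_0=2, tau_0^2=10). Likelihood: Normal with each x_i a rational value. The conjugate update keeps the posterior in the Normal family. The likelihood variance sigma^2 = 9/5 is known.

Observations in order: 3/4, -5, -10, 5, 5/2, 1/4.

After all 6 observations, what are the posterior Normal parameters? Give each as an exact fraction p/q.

obs 1: x=3/4 → posterior Normal(111/118, 90/59)
obs 2: x=-5 → posterior Normal(-389/218, 90/109)
obs 3: x=-10 → posterior Normal(-463/106, 30/53)
obs 4: x=5 → posterior Normal(-889/418, 90/209)
obs 5: x=5/2 → posterior Normal(-639/518, 90/259)
obs 6: x=1/4 → posterior Normal(-307/309, 30/103)

mu_0=-307/309, tau_0^2=30/103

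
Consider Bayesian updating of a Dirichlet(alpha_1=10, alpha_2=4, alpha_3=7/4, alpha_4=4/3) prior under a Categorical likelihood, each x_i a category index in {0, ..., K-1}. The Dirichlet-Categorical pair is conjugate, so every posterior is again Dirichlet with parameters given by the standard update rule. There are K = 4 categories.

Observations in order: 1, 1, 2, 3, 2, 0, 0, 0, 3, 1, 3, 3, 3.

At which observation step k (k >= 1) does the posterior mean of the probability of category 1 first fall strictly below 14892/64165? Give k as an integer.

obs 1: x=1 → posterior Dirichlet(10, 5, 7/4, 4/3)
obs 2: x=1 → posterior Dirichlet(10, 6, 7/4, 4/3)
obs 3: x=2 → posterior Dirichlet(10, 6, 11/4, 4/3)
obs 4: x=3 → posterior Dirichlet(10, 6, 11/4, 7/3)
obs 5: x=2 → posterior Dirichlet(10, 6, 15/4, 7/3)
obs 6: x=0 → posterior Dirichlet(11, 6, 15/4, 7/3)
obs 7: x=0 → posterior Dirichlet(12, 6, 15/4, 7/3)
obs 8: x=0 → posterior Dirichlet(13, 6, 15/4, 7/3)
obs 9: x=3 → posterior Dirichlet(13, 6, 15/4, 10/3)
obs 10: x=1 → posterior Dirichlet(13, 7, 15/4, 10/3)
obs 11: x=3 → posterior Dirichlet(13, 7, 15/4, 13/3)
obs 12: x=3 → posterior Dirichlet(13, 7, 15/4, 16/3)
obs 13: x=3 → posterior Dirichlet(13, 7, 15/4, 19/3)

k = 9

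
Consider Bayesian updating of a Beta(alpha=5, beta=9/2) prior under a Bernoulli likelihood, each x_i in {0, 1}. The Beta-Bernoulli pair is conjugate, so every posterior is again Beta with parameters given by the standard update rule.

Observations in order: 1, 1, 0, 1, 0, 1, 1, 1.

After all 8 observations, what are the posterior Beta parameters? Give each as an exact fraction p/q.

obs 1: x=1 → posterior Beta(6, 9/2)
obs 2: x=1 → posterior Beta(7, 9/2)
obs 3: x=0 → posterior Beta(7, 11/2)
obs 4: x=1 → posterior Beta(8, 11/2)
obs 5: x=0 → posterior Beta(8, 13/2)
obs 6: x=1 → posterior Beta(9, 13/2)
obs 7: x=1 → posterior Beta(10, 13/2)
obs 8: x=1 → posterior Beta(11, 13/2)

alpha=11, beta=13/2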